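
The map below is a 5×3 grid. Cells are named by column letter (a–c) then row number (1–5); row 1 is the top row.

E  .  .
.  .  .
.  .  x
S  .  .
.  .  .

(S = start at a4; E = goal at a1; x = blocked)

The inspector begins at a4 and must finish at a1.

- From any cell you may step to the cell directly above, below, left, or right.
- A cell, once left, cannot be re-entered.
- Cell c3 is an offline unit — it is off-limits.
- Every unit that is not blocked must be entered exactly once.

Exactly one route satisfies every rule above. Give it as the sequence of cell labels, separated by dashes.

Need to visit all 14 open cells exactly once, starting at a4 and ending at a1.
Route from a4: down to a5, 2× right (reaching c5), up to c4, left to b4, up to b3, left to a3, up to a2, 2× right (reaching c2), up to c1, 2× left (reaching a1) — 13 moves in all.
Check: all 14 open cells covered.

a4 - a5 - b5 - c5 - c4 - b4 - b3 - a3 - a2 - b2 - c2 - c1 - b1 - a1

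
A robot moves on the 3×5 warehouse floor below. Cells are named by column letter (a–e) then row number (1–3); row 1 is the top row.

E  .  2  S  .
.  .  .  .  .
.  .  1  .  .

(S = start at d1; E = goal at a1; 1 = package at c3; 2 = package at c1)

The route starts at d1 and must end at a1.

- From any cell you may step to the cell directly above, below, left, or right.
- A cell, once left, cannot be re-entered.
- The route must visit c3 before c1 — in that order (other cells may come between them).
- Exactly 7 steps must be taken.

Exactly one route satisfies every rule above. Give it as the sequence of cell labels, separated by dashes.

The waypoints must appear in the order c3, c1, with no cell reused.
Route from d1: down 2 to d3, left 1 to c3, up 2 to c1, left 2 to a1 — 7 moves in all.
Check: order respected (1 at step 3, 2 at step 5); 7 moves as required.

d1 - d2 - d3 - c3 - c2 - c1 - b1 - a1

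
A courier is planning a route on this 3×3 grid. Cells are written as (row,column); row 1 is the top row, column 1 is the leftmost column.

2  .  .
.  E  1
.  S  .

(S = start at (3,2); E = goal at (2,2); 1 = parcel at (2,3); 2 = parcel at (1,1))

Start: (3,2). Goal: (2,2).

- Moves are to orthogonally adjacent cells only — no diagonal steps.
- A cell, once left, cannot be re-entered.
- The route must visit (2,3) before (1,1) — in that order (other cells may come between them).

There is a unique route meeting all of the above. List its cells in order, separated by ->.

(3,2) -> (3,3) -> (2,3) -> (1,3) -> (1,2) -> (1,1) -> (2,1) -> (2,2)

The waypoints must appear in the order (2,3), (1,1), with no cell reused.
Route from (3,2): right to (3,3), 2× up (reaching (1,3)), 2× left (reaching (1,1)), down to (2,1), right to (2,2) — 7 moves in all.
Check: order respected (1 at step 2, 2 at step 5).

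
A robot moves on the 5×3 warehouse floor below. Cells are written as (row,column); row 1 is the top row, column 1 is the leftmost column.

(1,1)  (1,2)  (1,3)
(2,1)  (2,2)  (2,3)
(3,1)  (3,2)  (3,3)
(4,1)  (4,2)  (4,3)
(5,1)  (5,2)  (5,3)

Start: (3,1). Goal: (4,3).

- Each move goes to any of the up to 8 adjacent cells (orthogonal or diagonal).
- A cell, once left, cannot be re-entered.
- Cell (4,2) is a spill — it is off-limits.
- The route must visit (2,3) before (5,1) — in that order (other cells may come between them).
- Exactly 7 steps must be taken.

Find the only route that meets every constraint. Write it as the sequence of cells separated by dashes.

The waypoints must appear in the order (2,3), (5,1), with no cell reused.
Route from (3,1): up-right to (2,2), right to (2,3), 2× down-left (reaching (4,1)), down to (5,1), right to (5,2), up-right to (4,3) — 7 moves in all.
Check: order respected ((2,3) at step 2, (5,1) at step 5); 7 moves as required.

(3,1) - (2,2) - (2,3) - (3,2) - (4,1) - (5,1) - (5,2) - (4,3)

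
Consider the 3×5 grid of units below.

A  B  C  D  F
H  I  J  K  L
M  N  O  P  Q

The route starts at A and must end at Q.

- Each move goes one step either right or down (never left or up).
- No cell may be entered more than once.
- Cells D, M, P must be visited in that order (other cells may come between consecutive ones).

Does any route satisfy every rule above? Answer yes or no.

M lies to the left of D, so going from D to M would need a leftward move — but moves only go right/down, so D cannot be visited before M.

no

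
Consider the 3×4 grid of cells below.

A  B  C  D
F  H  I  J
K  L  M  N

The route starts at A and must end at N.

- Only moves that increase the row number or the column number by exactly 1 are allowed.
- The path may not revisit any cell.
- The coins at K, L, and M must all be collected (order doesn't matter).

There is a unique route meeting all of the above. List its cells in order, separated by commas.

A, F, K, L, M, N

Moves only go right or down, so the column and row indices never decrease.
Route from A: down 2 to K, right 3 to N — 5 moves in all.
Check: all required cells visited.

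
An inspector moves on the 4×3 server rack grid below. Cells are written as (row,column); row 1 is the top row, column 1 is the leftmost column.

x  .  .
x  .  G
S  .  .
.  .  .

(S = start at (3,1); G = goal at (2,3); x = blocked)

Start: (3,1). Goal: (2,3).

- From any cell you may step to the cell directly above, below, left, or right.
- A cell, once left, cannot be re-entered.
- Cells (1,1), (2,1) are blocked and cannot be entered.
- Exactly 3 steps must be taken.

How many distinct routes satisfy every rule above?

Need simple routes of exactly 3 moves from (3,1) to (2,3) (Manhattan distance 3, so 0 moves are spent on a detour and 0 undoing it).
Enumerating: (3,1) (3,2) (2,2) (2,3) | (3,1) (3,2) (3,3) (2,3).
That gives 2 routes.

2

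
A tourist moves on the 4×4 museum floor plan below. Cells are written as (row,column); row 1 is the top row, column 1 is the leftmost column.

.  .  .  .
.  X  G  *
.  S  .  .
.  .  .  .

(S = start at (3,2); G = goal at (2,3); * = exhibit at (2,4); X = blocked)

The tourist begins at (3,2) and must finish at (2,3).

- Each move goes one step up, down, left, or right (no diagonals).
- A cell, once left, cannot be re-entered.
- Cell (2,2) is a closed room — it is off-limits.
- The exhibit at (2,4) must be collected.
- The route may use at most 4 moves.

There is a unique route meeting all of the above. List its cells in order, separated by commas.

The 4-move cap with required stops at (2,4) leaves no slack for detours.
Route from (3,2): right 2 to (3,4), up 1 to (2,4), left 1 to (2,3) — 4 moves in all.
Check: all required cells visited; 4 ≤ 4 moves.

(3,2), (3,3), (3,4), (2,4), (2,3)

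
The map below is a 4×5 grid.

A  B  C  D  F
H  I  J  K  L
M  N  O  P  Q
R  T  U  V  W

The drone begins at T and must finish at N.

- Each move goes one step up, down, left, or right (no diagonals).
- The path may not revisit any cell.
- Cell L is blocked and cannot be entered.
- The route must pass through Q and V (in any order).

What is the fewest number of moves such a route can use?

Any route passes through Q and V in some order between T and N. Summing Manhattan distances along each leg and taking the cheapest ordering (T → V → Q → N) gives a lower bound of 2 + 2 + 3 = 7 moves.
A route of 7 moves achieves this: T → U → V → W → Q → P → O → N.
Since 7 matches the lower bound, it is optimal.

7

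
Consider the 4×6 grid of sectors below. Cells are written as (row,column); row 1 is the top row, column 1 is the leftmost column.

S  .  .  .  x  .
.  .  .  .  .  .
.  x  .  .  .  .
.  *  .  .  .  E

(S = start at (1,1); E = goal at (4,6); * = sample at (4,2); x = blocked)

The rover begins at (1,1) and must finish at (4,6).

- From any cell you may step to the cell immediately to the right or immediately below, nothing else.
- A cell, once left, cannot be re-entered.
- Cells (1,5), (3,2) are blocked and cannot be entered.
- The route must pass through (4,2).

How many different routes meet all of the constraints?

A right/down-only route from (1,1) to (4,6) makes exactly 3 down-moves and 5 right-moves in some order.
With no other constraints that would be C(8,3) = 56 routes.
Split at (4,2) and multiply the segment counts (each segment already excludes blocked cells): (1,1)→(4,2): 1; (4,2)→(4,6): 1; product = 1.
That gives 1 route.

1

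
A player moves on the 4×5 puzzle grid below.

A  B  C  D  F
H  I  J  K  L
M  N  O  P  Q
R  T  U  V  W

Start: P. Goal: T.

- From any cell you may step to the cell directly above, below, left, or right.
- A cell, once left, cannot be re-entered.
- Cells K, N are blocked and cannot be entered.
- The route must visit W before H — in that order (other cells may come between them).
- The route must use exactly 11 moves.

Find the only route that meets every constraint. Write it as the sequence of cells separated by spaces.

P Q W V U O J I H M R T

The waypoints must appear in the order W, H, with no cell reused.
Route from P: right to Q, down to W, 2× left (reaching U), 2× up (reaching J), 2× left (reaching H), 2× down (reaching R), right to T — 11 moves in all.
Check: order respected (W at step 2, H at step 8); 11 moves as required.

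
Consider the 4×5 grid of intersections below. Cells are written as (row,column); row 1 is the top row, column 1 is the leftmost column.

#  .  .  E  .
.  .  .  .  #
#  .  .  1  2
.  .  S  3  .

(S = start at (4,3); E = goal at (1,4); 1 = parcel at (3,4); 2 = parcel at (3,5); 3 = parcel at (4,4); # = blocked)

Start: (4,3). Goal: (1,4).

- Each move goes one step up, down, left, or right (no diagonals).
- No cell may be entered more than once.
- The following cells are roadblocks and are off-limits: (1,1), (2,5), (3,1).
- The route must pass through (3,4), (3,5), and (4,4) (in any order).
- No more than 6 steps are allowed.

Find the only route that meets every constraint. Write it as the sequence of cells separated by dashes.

The 6-move cap with required stops at (3,4), (3,5), (4,4) leaves no slack for detours.
Route from (4,3): 2× right (reaching (4,5)), up to (3,5), left to (3,4), 2× up (reaching (1,4)) — 6 moves in all.
Check: all required cells visited; 6 ≤ 6 moves.

(4,3) - (4,4) - (4,5) - (3,5) - (3,4) - (2,4) - (1,4)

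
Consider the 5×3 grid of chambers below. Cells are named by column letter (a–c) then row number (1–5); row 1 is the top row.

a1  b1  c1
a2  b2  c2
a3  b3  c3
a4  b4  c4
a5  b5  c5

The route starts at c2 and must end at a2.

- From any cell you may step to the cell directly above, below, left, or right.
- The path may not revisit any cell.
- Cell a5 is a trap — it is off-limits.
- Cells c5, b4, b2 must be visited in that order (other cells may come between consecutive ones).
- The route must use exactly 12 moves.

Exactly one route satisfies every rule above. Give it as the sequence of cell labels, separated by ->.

The waypoints must appear in the order c5, b4, b2, with no cell reused.
Route from c2: 3× down (reaching c5), left to b5, up to b4, left to a4, up to a3, right to b3, 2× up (reaching b1), left to a1, down to a2 — 12 moves in all.
Check: order respected (c5 at step 3, b4 at step 5, b2 at step 9); 12 moves as required.

c2 -> c3 -> c4 -> c5 -> b5 -> b4 -> a4 -> a3 -> b3 -> b2 -> b1 -> a1 -> a2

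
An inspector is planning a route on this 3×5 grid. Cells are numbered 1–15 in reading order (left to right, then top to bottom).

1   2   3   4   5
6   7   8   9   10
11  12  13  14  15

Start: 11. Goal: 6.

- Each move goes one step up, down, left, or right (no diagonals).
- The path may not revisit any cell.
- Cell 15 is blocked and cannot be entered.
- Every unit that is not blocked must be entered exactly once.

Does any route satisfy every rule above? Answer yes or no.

One route that works: 11 → 12 → 7 → 8 → 13 → 14 → 9 → 10 → 5 → 4 → 3 → 2 → 1 → 6.

yes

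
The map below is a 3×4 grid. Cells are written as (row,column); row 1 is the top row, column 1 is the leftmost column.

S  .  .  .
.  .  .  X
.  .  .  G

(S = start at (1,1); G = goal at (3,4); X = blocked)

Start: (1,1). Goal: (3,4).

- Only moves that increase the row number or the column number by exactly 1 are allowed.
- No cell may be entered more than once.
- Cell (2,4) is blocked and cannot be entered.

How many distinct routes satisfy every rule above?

A right/down-only route from (1,1) to (3,4) makes exactly 2 down-moves and 3 right-moves in some order.
With no other constraints that would be C(5,2) = 10 routes.
Subtract routes through each blocked cell (inclusion–exclusion for overlaps): − through (2,4): 4 → 6.
That gives 6 routes.

6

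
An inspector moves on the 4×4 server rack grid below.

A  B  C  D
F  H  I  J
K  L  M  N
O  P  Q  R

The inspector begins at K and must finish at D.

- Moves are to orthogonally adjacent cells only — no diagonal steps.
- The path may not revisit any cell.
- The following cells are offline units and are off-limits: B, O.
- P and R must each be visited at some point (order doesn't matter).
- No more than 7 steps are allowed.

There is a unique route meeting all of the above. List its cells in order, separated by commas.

Any route must reach P and R and still end at D within 7 moves, so the order of the required stops is forced.
Route from K: right 1 to L, down 1 to P, right 2 to R, up 3 to D — 7 moves in all.
Check: all required cells visited; 7 ≤ 7 moves.

K, L, P, Q, R, N, J, D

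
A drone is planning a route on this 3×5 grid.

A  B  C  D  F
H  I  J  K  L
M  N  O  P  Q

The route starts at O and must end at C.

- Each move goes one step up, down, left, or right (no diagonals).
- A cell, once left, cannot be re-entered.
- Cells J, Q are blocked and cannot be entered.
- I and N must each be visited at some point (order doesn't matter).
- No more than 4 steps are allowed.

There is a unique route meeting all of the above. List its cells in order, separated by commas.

The 4-move cap with required stops at I, N leaves no slack for detours.
Route from O: left 1 to N, up 2 to B, right 1 to C — 4 moves in all.
Check: all required cells visited; 4 ≤ 4 moves.

O, N, I, B, C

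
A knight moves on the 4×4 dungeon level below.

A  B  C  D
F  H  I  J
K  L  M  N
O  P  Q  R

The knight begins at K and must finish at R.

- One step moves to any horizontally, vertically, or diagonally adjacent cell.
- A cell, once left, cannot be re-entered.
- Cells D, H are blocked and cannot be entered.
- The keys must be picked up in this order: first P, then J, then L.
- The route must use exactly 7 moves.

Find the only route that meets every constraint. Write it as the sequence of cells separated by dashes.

The waypoints must appear in the order P, J, L, with no cell reused.
Route from K: down-right to P, 2× up-right (reaching J), left to I, down-left to L, down-right to Q, right to R — 7 moves in all.
Check: order respected (P at step 1, J at step 3, L at step 5); 7 moves as required.

K - P - M - J - I - L - Q - R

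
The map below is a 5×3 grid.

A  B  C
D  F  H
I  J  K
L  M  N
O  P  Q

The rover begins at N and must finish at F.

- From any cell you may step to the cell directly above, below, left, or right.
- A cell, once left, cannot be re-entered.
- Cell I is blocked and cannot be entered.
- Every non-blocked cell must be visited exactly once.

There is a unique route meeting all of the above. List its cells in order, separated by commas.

Need to visit all 14 open cells exactly once, starting at N and ending at F.
Route from N: down to Q, 2× left (reaching O), up to L, right to M, up to J, right to K, 2× up (reaching C), 2× left (reaching A), down to D, right to F — 13 moves in all.
Check: all 14 open cells covered.

N, Q, P, O, L, M, J, K, H, C, B, A, D, F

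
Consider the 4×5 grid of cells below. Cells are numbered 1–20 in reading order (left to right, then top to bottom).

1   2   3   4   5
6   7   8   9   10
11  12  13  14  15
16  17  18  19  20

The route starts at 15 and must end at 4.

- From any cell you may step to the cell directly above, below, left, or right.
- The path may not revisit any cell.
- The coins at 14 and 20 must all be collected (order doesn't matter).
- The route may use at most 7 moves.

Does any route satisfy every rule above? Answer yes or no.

yes

One route that works: 15 → 20 → 19 → 14 → 9 → 4.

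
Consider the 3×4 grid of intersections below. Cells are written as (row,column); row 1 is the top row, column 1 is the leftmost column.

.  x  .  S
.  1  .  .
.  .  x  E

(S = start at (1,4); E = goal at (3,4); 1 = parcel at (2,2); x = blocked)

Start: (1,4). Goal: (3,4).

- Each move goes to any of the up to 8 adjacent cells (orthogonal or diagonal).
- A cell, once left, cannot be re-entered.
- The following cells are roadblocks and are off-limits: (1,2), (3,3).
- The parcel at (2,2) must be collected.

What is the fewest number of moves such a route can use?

Any route passes through (2,2) somewhere between (1,4) and (3,4). Summing Chebyshev distances along the two legs ((1,4) → (2,2) → (3,4)) gives a lower bound of 2 + 2 = 4 moves.
A route of 4 moves achieves this: (1,4) → (1,3) → (2,2) → (2,3) → (3,4).
Since 4 matches the lower bound, it is optimal.

4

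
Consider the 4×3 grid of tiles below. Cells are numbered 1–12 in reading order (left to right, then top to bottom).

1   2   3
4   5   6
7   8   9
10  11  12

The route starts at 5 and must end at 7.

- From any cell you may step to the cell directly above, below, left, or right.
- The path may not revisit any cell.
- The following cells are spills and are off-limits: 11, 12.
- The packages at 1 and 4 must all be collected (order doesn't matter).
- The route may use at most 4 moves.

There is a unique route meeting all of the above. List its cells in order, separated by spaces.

The 4-move cap with required stops at 1, 4 leaves no slack for detours.
Route from 5: up 1 to 2, left 1 to 1, down 2 to 7 — 4 moves in all.
Check: all required cells visited; 4 ≤ 4 moves.

5 2 1 4 7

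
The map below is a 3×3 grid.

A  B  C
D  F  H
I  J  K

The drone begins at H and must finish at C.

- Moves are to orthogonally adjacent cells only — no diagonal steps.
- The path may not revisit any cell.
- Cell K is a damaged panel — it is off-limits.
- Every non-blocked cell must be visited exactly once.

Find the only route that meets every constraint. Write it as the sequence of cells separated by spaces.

Need to visit all 8 open cells exactly once, starting at H and ending at C.
Cell I has only two open neighbours (D and J), so the path must pass straight through it: one of those is the cell it's entered from and the other is where it exits.
Route from H: left 1 to F, down 1 to J, left 1 to I, up 2 to A, right 2 to C — 7 moves in all.
Check: all 8 open cells covered.

H F J I D A B C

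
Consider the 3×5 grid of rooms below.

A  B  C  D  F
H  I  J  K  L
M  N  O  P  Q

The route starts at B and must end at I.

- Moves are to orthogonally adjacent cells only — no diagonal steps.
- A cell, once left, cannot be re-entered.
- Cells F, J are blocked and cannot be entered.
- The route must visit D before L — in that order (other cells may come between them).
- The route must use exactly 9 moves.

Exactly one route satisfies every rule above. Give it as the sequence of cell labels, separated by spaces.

The waypoints must appear in the order D, L, with no cell reused.
Route from B: right 2 to D, down 1 to K, right 1 to L, down 1 to Q, left 3 to N, up 1 to I — 9 moves in all.
Check: order respected (D at step 2, L at step 4); 9 moves as required.

B C D K L Q P O N I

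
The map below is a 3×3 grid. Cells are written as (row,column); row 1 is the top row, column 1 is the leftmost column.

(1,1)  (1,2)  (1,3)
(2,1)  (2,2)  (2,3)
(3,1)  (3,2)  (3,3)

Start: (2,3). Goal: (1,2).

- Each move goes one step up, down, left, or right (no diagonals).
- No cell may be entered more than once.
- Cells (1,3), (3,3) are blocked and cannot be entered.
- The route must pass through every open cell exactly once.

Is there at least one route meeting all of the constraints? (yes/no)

yes

One route that works: (2,3) → (2,2) → (3,2) → (3,1) → (2,1) → (1,1) → (1,2).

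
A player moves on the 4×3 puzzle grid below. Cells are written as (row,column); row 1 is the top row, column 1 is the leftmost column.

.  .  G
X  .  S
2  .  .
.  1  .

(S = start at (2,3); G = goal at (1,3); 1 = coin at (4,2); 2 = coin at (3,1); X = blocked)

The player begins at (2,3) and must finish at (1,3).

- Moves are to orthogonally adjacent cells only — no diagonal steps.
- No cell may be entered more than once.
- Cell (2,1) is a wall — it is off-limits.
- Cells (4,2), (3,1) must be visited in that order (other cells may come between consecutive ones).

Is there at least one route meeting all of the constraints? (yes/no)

One route that works: (2,3) → (3,3) → (4,3) → (4,2) → (4,1) → (3,1) → (3,2) → (2,2) → (1,2) → (1,3).

yes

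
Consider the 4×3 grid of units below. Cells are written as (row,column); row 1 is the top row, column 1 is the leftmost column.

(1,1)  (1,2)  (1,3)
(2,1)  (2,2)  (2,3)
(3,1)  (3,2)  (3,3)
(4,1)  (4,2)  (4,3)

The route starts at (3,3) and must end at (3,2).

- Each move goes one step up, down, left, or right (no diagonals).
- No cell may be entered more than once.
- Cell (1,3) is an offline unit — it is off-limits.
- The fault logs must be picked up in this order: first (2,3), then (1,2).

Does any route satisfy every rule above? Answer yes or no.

yes

One route that works: (3,3) → (2,3) → (2,2) → (1,2) → (1,1) → (2,1) → (3,1) → (3,2).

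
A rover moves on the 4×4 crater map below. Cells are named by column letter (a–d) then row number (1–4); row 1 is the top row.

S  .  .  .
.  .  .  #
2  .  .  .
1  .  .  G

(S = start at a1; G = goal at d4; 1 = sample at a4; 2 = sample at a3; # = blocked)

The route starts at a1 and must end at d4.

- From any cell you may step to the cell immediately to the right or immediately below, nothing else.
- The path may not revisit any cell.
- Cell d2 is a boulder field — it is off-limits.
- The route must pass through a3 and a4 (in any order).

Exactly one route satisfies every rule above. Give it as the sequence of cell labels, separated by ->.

a1 -> a2 -> a3 -> a4 -> b4 -> c4 -> d4

Moves only go right or down, so the column and row indices never decrease.
Route from a1: 3× down (reaching a4), 3× right (reaching d4) — 6 moves in all.
Check: all required cells visited.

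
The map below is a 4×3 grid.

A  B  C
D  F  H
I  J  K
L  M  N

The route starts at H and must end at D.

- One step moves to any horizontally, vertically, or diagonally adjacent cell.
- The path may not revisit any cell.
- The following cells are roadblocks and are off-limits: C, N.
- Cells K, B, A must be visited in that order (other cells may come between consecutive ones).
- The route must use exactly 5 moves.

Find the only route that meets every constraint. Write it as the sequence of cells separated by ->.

The waypoints must appear in the order K, B, A, with no cell reused.
Route from H: down 1 to K, up-left 1 to F, up 1 to B, left 1 to A, down 1 to D — 5 moves in all.
Check: order respected (K at step 1, B at step 3, A at step 4); 5 moves as required.

H -> K -> F -> B -> A -> D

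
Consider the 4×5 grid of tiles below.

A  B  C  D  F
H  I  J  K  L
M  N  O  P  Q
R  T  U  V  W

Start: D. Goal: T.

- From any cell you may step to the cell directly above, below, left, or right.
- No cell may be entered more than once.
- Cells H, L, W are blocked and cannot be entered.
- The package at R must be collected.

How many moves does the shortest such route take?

7

Any route passes through R somewhere between D and T. Summing Manhattan distances along the two legs (D → R → T) gives a lower bound of 6 + 1 = 7 moves.
A route of 7 moves achieves this: D → K → P → O → N → M → R → T.
Since 7 matches the lower bound, it is optimal.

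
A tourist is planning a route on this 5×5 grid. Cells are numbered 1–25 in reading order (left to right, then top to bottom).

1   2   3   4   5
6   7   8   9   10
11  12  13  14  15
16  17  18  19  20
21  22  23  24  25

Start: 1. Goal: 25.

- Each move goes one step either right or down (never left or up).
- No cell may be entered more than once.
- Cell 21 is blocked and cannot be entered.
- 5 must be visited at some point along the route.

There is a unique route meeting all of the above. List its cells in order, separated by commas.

1, 2, 3, 4, 5, 10, 15, 20, 25

Moves only go right or down, so the column and row indices never decrease.
Route from 1: 4× right (reaching 5), 4× down (reaching 25) — 8 moves in all.
Check: all required cells visited.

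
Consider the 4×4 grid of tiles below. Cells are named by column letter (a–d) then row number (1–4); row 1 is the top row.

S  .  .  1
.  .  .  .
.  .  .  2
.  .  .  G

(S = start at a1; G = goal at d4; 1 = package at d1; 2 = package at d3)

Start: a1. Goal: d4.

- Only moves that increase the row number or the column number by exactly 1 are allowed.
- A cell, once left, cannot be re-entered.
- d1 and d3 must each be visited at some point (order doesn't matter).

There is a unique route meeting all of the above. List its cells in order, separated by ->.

a1 -> b1 -> c1 -> d1 -> d2 -> d3 -> d4

Moves only go right or down, so the column and row indices never decrease.
Route from a1: 3× right (reaching d1), 3× down (reaching d4) — 6 moves in all.
Check: all required cells visited.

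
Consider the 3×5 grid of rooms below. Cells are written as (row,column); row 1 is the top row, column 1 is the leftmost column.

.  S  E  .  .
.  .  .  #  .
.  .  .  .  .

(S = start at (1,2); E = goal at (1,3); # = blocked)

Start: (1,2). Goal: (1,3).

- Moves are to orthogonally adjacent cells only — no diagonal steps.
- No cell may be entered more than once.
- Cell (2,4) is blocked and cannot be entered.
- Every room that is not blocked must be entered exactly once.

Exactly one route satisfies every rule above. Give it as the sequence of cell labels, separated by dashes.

(1,2) - (1,1) - (2,1) - (3,1) - (3,2) - (2,2) - (2,3) - (3,3) - (3,4) - (3,5) - (2,5) - (1,5) - (1,4) - (1,3)

Need to visit all 14 open cells exactly once, starting at (1,2) and ending at (1,3).
Cell (1,1) has only two open neighbours ((2,1) and (1,2)), so the path must pass straight through it: one of those is the cell it's entered from and the other is where it exits.
Route from (1,2): left to (1,1), 2× down (reaching (3,1)), right to (3,2), up to (2,2), right to (2,3), down to (3,3), 2× right (reaching (3,5)), 2× up (reaching (1,5)), 2× left (reaching (1,3)) — 13 moves in all.
Check: all 14 open cells covered.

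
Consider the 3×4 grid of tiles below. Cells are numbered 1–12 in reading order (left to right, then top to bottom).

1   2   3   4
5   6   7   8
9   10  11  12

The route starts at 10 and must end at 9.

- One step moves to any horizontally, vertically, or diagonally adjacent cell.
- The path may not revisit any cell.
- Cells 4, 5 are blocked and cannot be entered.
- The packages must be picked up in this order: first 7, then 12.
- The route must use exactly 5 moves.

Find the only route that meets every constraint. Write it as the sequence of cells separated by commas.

The waypoints must appear in the order 7, 12, with no cell reused.
Route from 10: up-right 1 to 7, down-right 1 to 12, left 1 to 11, up-left 1 to 6, down-left 1 to 9 — 5 moves in all.
Check: order respected (7 at step 1, 12 at step 2); 5 moves as required.

10, 7, 12, 11, 6, 9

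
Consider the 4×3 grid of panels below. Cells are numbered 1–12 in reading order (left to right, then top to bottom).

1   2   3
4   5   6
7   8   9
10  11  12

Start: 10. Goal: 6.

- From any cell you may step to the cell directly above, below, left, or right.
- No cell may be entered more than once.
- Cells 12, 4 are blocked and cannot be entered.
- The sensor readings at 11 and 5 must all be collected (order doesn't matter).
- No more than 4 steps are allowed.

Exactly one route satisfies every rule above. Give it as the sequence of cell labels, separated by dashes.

10 - 11 - 8 - 5 - 6

The budget equals the shortest possible length, so every move has to be on a shortest route through the required cells.
Route from 10: right 1 to 11, up 2 to 5, right 1 to 6 — 4 moves in all.
Check: all required cells visited; 4 ≤ 4 moves.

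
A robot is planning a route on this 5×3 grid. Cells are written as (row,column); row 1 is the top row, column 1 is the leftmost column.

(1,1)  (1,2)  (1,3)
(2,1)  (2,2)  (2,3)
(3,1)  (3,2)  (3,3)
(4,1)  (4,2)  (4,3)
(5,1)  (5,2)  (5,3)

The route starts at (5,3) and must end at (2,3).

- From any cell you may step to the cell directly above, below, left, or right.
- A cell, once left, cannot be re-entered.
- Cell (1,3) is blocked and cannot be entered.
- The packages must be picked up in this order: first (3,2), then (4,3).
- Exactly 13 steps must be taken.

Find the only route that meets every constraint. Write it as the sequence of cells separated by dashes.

The waypoints must appear in the order (3,2), (4,3), with no cell reused.
Route from (5,3): 2× left (reaching (5,1)), 4× up (reaching (1,1)), right to (1,2), 3× down (reaching (4,2)), right to (4,3), 2× up (reaching (2,3)) — 13 moves in all.
Check: order respected ((3,2) at step 9, (4,3) at step 11); 13 moves as required.

(5,3) - (5,2) - (5,1) - (4,1) - (3,1) - (2,1) - (1,1) - (1,2) - (2,2) - (3,2) - (4,2) - (4,3) - (3,3) - (2,3)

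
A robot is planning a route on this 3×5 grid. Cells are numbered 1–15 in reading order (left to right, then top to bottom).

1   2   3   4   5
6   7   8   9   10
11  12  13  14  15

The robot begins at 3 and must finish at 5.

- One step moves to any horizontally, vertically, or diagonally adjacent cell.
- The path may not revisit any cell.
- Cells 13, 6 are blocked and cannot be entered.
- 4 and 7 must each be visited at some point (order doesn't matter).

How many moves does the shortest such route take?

Any route passes through 4 and 7 in some order between 3 and 5. Summing Chebyshev distances along each leg and taking the cheapest ordering (3 → 7 → 4 → 5) gives a lower bound of 1 + 2 + 1 = 4 moves.
A route of 4 moves achieves this: 3 → 7 → 8 → 4 → 5.
Since 4 matches the lower bound, it is optimal.

4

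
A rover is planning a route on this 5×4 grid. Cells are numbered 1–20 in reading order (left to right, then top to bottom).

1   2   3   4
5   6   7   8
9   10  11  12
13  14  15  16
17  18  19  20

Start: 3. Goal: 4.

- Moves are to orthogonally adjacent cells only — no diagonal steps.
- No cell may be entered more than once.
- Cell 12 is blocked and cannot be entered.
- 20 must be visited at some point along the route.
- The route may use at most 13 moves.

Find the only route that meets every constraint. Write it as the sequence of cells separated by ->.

The 13-move cap with required stops at 20 leaves no slack for detours.
Route from 3: left 1 to 2, down 4 to 18, right 2 to 20, up 1 to 16, left 1 to 15, up 2 to 7, right 1 to 8, up 1 to 4 — 13 moves in all.
Check: all required cells visited; 13 ≤ 13 moves.

3 -> 2 -> 6 -> 10 -> 14 -> 18 -> 19 -> 20 -> 16 -> 15 -> 11 -> 7 -> 8 -> 4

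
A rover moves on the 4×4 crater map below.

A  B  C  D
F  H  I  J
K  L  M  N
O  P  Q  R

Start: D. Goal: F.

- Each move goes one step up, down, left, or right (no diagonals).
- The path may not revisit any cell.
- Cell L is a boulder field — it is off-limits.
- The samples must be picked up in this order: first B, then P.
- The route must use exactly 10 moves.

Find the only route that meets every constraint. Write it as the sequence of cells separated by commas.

The waypoints must appear in the order B, P, with no cell reused.
Route from D: left 2 to B, down 1 to H, right 1 to I, down 2 to Q, left 2 to O, up 2 to F — 10 moves in all.
Check: order respected (B at step 2, P at step 7); 10 moves as required.

D, C, B, H, I, M, Q, P, O, K, F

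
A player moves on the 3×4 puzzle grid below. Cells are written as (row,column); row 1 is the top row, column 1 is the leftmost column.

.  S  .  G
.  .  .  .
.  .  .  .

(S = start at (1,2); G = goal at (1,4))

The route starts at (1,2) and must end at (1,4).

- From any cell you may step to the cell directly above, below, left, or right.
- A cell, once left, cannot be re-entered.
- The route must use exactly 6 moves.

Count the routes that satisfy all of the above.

7

Need simple routes of exactly 6 moves from (1,2) to (1,4) (Manhattan distance 2, so 2 moves are spent on a detour and 2 undoing it).
Enumerating: (1,2) (2,2) (3,2) (3,3) (2,3) (1,3) (1,4) | (1,2) (2,2) (3,2) (3,3) (2,3) (2,4) (1,4) | (1,2) (2,2) (3,2) (3,3) (3,4) (2,4) (1,4) | (1,2) (2,2) (2,3) (3,3) (3,4) (2,4) (1,4) | (1,2) (1,1) (2,1) (2,2) (2,3) (1,3) (1,4) | (1,2) (1,1) (2,1) (2,2) (2,3) (2,4) (1,4) | (1,2) (1,3) (2,3) (3,3) (3,4) (2,4) (1,4).
That gives 7 routes.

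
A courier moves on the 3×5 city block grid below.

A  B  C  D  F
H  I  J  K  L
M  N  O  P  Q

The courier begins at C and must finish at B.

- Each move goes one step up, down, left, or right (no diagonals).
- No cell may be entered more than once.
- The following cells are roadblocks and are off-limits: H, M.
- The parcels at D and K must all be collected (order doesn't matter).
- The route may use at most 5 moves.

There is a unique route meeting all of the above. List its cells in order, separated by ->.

C -> D -> K -> J -> I -> B

The 5-move cap with required stops at D, K leaves no slack for detours.
Route from C: right to D, down to K, 2× left (reaching I), up to B — 5 moves in all.
Check: all required cells visited; 5 ≤ 5 moves.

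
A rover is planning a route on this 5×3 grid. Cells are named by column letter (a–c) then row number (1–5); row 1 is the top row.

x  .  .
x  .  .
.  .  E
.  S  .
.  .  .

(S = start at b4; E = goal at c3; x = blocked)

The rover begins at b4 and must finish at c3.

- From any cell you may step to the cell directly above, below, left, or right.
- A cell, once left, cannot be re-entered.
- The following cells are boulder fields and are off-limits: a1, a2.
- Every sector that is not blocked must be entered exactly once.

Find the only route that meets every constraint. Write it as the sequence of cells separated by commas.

b4, c4, c5, b5, a5, a4, a3, b3, b2, b1, c1, c2, c3

Need to visit all 13 open cells exactly once, starting at b4 and ending at c3.
Route from b4: right to c4, down to c5, 2× left (reaching a5), 2× up (reaching a3), right to b3, 2× up (reaching b1), right to c1, 2× down (reaching c3) — 12 moves in all.
Check: all 13 open cells covered.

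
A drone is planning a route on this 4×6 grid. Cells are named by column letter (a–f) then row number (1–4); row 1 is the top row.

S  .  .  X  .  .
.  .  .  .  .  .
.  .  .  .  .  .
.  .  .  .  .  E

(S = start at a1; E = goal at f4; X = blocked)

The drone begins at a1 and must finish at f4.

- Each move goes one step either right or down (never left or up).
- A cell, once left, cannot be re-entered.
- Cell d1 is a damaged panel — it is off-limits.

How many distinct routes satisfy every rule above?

46

A right/down-only route from a1 to f4 makes exactly 3 down-moves and 5 right-moves in some order.
With no other constraints that would be C(8,3) = 56 routes.
Subtract routes through each blocked cell (inclusion–exclusion for overlaps): − through d1: 10 → 46.
That gives 46 routes.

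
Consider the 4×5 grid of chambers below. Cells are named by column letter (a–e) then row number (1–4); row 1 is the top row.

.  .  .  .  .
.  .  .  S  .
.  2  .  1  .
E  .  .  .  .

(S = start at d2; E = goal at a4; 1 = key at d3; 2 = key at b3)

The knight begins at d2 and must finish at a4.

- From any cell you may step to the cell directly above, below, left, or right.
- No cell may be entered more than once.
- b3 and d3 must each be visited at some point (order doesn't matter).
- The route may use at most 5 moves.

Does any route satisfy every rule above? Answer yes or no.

One route that works: d2 → d3 → c3 → b3 → b4 → a4.

yes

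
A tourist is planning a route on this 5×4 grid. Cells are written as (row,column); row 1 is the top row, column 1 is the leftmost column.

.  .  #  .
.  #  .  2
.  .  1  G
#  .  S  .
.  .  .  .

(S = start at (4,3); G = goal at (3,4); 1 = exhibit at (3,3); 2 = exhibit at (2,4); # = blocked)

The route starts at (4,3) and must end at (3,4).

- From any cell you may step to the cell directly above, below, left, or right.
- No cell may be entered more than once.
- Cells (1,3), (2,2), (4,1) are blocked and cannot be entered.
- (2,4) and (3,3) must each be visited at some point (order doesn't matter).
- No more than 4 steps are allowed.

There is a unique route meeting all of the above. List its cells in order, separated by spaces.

Any route must reach (2,4) and (3,3) and still end at (3,4) within 4 moves, so the order of the required stops is forced.
Route from (4,3): up 2 to (2,3), right 1 to (2,4), down 1 to (3,4) — 4 moves in all.
Check: all required cells visited; 4 ≤ 4 moves.

(4,3) (3,3) (2,3) (2,4) (3,4)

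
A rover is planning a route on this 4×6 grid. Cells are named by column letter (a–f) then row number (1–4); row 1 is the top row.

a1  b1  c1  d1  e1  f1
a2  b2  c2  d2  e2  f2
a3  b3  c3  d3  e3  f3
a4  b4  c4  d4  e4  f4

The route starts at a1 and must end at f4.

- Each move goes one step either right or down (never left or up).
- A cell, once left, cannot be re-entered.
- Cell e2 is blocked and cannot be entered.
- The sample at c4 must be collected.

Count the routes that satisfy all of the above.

A right/down-only route from a1 to f4 makes exactly 3 down-moves and 5 right-moves in some order.
With no other constraints that would be C(8,3) = 56 routes.
Split at c4 and multiply the segment counts (each segment already excludes blocked cells): a1→c4: 10; c4→f4: 1; product = 10.
That gives 10 routes.

10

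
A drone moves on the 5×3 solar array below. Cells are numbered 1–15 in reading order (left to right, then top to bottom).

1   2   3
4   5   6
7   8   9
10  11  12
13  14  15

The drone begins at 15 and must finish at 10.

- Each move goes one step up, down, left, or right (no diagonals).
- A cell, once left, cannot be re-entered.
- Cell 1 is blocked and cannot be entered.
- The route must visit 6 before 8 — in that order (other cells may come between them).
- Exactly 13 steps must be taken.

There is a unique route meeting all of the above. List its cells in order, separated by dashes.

The waypoints must appear in the order 6, 8, with no cell reused.
Route from 15: up 4 to 3, left 1 to 2, down 1 to 5, left 1 to 4, down 1 to 7, right 1 to 8, down 2 to 14, left 1 to 13, up 1 to 10 — 13 moves in all.
Check: order respected (6 at step 3, 8 at step 9); 13 moves as required.

15 - 12 - 9 - 6 - 3 - 2 - 5 - 4 - 7 - 8 - 11 - 14 - 13 - 10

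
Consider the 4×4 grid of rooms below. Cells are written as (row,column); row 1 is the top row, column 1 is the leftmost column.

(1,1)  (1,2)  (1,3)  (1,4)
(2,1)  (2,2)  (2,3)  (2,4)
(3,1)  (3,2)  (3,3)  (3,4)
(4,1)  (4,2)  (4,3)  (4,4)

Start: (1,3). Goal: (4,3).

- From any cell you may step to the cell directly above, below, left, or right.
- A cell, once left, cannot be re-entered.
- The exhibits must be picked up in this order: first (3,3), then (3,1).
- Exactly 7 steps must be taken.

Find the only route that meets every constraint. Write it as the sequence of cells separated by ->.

The waypoints must appear in the order (3,3), (3,1), with no cell reused.
Route from (1,3): down 2 to (3,3), left 2 to (3,1), down 1 to (4,1), right 2 to (4,3) — 7 moves in all.
Check: order respected ((3,3) at step 2, (3,1) at step 4); 7 moves as required.

(1,3) -> (2,3) -> (3,3) -> (3,2) -> (3,1) -> (4,1) -> (4,2) -> (4,3)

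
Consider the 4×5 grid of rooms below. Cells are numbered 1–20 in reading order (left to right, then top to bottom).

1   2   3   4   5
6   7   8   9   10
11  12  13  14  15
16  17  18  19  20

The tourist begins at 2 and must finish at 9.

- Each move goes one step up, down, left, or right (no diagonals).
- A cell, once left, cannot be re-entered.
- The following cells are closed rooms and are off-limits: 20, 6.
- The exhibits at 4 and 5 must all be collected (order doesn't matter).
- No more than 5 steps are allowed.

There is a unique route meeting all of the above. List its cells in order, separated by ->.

2 -> 3 -> 4 -> 5 -> 10 -> 9

The budget equals the shortest possible length, so every move has to be on a shortest route through the required cells.
Route from 2: 3× right (reaching 5), down to 10, left to 9 — 5 moves in all.
Check: all required cells visited; 5 ≤ 5 moves.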